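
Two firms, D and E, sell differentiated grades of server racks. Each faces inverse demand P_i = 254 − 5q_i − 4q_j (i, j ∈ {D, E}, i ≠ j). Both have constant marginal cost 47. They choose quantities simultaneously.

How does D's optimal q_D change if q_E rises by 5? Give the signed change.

-2

Firm D's profit: π = q_D(254 − 5q_D − 4q_E) − 47q_D.
∂π/∂q_D = 207 − 10q_D − 4q_E = 0 ⇒ q_D = 20.7 − 0.4q_E.
The reaction-function slope is −0.4, so a 5-unit rise in q_E moves q_D by −0.4 × 5 = −2. D's best response falls — the actions are strategic substitutes.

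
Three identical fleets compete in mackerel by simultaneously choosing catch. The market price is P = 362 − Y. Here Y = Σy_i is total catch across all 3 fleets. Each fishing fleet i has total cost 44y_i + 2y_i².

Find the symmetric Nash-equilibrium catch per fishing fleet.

A representative fishing fleet's profit is π_i = y_i(362 − Y) − 44y_i − 2y_i², with Y = y_i + Σ_{j≠i} y_j.
First-order condition: 318 − 6y_i − Σ_{j≠i} y_j = 0.
In a symmetric equilibrium every fishing fleet chooses the same y, so Σ_{j≠i} y_j = 2y. The condition becomes 318 − 8y = 0, giving y = 318/8 = 39.75.

39.75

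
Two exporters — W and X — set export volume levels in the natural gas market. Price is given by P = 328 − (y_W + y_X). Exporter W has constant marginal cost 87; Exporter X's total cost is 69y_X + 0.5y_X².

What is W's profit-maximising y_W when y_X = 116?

Exporter W's profit: π = y_W(328 − (y_W + y_X)) − 87y_W.
∂π/∂y_W = 241 − 2y_W − y_X = 0, so y_W = 120.5 − 0.5y_X.
At y_X = 116: y_W = 120.5 − 0.5·116 = 62.5.

62.5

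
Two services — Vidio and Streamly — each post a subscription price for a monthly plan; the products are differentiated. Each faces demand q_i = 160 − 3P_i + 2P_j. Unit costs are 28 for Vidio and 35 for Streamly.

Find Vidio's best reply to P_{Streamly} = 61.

61

Vidio's profit: π = (P_{Vidio} − 28)(160 − 3P_{Vidio} + 2P_{Streamly}).
∂π/∂P_{Vidio} = 244 − 6P_{Vidio} + 2P_{Streamly} = 0 ⇒ P_{Vidio} = 122/3 + (1/3)P_{Streamly}.
At P_{Streamly} = 61: P_{Vidio} = 122/3 + (1/3)·61 = 61.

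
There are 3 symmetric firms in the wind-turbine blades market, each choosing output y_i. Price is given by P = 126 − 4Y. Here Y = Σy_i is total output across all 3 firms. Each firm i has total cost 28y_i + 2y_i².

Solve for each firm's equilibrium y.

4.9

A representative firm's profit is π_i = y_i(126 − 4Y) − 28y_i − 2y_i², with Y = y_i + Σ_{j≠i} y_j.
First-order condition: 98 − 12y_i − 4Σ_{j≠i} y_j = 0.
With identical firms, set every y_j = y: then 98 − 12y − 8y = 0, i.e. y = 98/20 = 4.9.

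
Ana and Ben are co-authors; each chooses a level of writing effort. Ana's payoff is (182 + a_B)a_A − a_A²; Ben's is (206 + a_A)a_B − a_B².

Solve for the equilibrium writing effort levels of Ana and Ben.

Expanding Ana's payoff: 182a_A + a_Ba_A − a_A².
∂π/∂a_A = 182 + a_B − 2a_A = 0, so a_A = 91 + 0.5a_B.
Likewise for Ben: a_B = 103 + 0.5a_A.
Substituting the second reaction function into the first: a_A = 91 + 0.5(103 + 0.5a_A), which gives 0.75a_A = 142.5 ⇒ a_A = 190.
Then a_B = 103 + 0.5·190 = 198.

190, 198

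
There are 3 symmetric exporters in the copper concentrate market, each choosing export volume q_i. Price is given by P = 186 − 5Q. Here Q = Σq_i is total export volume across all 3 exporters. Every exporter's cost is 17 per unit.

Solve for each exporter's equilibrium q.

8.45

A representative exporter's profit is π_i = q_i(186 − 5Q) − 17q_i, with Q = q_i + Σ_{j≠i} q_j.
First-order condition: 169 − 10q_i − 5Σ_{j≠i} q_j = 0.
Imposing symmetry (q_j = q for all j) turns Σ_{j≠i} q_j into 2q, so 169 = 20q and q = 8.45.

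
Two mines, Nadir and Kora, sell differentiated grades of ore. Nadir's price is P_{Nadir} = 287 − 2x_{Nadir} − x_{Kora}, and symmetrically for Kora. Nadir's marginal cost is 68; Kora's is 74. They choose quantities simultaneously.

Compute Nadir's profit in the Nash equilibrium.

3907.28

Mine Nadir's profit: π = x_{Nadir}(287 − 2x_{Nadir} − x_{Kora}) − 68x_{Nadir}.
∂π/∂x_{Nadir} = 219 − 4x_{Nadir} − x_{Kora} = 0 ⇒ x_{Nadir} = 54.75 − 0.25x_{Kora}.
Similarly x_{Kora} = 53.25 − 0.25x_{Nadir}.
Solving the two reaction functions simultaneously: (1 − (−0.25)(−0.25))x_{Nadir} = 54.75 − 0.25·53.25, so 0.9375x_{Nadir} = 41.4375 and x_{Nadir} = 44.2.
Then x_{Kora} = 53.25 − 0.25·44.2 = 42.2.
P_{Nadir} = 287 − 2·44.2 − 42.2 = 156.4.
Profit = (156.4 − 68)·44.2 = 3907.28.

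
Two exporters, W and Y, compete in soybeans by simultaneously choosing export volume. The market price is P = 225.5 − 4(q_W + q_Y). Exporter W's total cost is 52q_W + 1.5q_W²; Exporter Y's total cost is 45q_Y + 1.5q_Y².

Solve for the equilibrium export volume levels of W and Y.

Exporter W's profit: π = q_W(225.5 − 4(q_W + q_Y)) − 52q_W − 1.5q_W².
∂π/∂q_W = 173.5 − 11q_W − 4q_Y = 0, so q_W = 347/22 − (4/11)q_Y.
By the same steps for Y: q_Y = 361/22 − (4/11)q_W.
Substituting the second reaction function into the first: q_W = 347/22 − (4/11)(361/22 − (4/11)q_W), which gives (105/121)q_W = 2373/242 ⇒ q_W = 11.3.
Then q_Y = 361/22 − (4/11)·11.3 = 12.3.

11.3, 12.3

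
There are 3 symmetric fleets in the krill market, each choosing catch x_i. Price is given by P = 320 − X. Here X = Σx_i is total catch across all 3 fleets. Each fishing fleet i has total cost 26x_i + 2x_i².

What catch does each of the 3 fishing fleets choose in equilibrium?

36.75

A representative fishing fleet's profit is π_i = x_i(320 − X) − 26x_i − 2x_i², with X = x_i + Σ_{j≠i} x_j.
First-order condition: 294 − 6x_i − Σ_{j≠i} x_j = 0.
In a symmetric equilibrium every fishing fleet chooses the same x, so Σ_{j≠i} x_j = 2x. The condition becomes 294 − 8x = 0, giving x = 294/8 = 36.75.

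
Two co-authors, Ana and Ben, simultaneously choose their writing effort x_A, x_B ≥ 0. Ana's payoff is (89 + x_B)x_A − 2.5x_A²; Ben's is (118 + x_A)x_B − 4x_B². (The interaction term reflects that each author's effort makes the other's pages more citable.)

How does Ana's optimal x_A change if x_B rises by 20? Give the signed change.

4

Expanding Ana's payoff: 89x_A + x_Bx_A − 2.5x_A².
∂π/∂x_A = 89 + x_B − 5x_A = 0, so x_A = 17.8 + 0.2x_B.
The reaction-function slope is 0.2, so a 20-unit rise in x_B moves x_A by 0.2 × 20 = 4. Ana's best response rises — the actions are strategic complements.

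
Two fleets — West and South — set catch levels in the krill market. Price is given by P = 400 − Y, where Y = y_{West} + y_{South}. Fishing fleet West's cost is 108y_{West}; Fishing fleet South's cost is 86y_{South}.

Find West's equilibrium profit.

Fishing fleet West's profit: π = y_{West}(400 − (y_{West} + y_{South})) − 108y_{West}.
∂π/∂y_{West} = 292 − 2y_{West} − y_{South} = 0, so y_{West} = 146 − 0.5y_{South}.
By the same steps for South: y_{South} = 157 − 0.5y_{West}.
Substituting the second reaction function into the first: y_{West} = 146 − 0.5(157 − 0.5y_{West}), which gives 0.75y_{West} = 67.5 ⇒ y_{West} = 90.
Then y_{South} = 157 − 0.5·90 = 112.
Price P = 400 − 202 = 198.
West's profit: (198 − 108)·90 = 8100.

8100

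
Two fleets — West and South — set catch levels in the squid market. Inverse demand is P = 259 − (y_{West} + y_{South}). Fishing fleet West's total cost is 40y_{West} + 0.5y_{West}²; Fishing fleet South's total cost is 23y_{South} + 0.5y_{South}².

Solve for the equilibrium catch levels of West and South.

Fishing fleet West's profit: π = y_{West}(259 − (y_{West} + y_{South})) − 40y_{West} − 0.5y_{West}².
∂π/∂y_{West} = 219 − 3y_{West} − y_{South} = 0, so y_{West} = 73 − (1/3)y_{South}.
By the same steps for South: y_{South} = 236/3 − (1/3)y_{West}.
Solving the two reaction functions simultaneously: (1 − (−1/3)(−1/3))y_{West} = 73 − (1/3)·(236/3), so (8/9)y_{West} = 421/9 and y_{West} = 52.625.
Then y_{South} = 236/3 − (1/3)·52.625 = 61.125.

52.625, 61.125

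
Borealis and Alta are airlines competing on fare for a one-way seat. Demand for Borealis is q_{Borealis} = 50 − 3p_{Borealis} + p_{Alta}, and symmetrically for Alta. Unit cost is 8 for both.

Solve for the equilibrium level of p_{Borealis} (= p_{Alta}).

14.8

Borealis's profit: π = (p_{Borealis} − 8)(50 − 3p_{Borealis} + p_{Alta}).
∂π/∂p_{Borealis} = 74 − 6p_{Borealis} + p_{Alta} = 0 ⇒ p_{Borealis} = 37/3 + (1/6)p_{Alta}.
The game is symmetric, so in equilibrium p_{Alta} = p_{Borealis}: the reaction function gives (5/6)p_{Borealis} = 37/3, hence p_{Borealis} = 14.8.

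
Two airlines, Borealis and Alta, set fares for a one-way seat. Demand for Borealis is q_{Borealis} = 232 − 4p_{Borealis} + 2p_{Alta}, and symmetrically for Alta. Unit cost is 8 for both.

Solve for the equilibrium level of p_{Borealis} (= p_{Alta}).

44

Borealis's profit: π = (p_{Borealis} − 8)(232 − 4p_{Borealis} + 2p_{Alta}).
∂π/∂p_{Borealis} = 264 − 8p_{Borealis} + 2p_{Alta} = 0 ⇒ p_{Borealis} = 33 + 0.25p_{Alta}.
The game is symmetric, so in equilibrium p_{Alta} = p_{Borealis}: the reaction function gives 0.75p_{Borealis} = 33, hence p_{Borealis} = 44.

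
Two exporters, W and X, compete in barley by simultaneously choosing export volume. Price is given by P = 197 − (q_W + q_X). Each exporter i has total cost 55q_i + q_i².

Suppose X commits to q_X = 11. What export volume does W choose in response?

32.75

Exporter W's profit: π = q_W(197 − (q_W + q_X)) − 55q_W − q_W².
∂π/∂q_W = 142 − 4q_W − q_X = 0, so q_W = 35.5 − 0.25q_X.
At q_X = 11: q_W = 35.5 − 0.25·11 = 32.75.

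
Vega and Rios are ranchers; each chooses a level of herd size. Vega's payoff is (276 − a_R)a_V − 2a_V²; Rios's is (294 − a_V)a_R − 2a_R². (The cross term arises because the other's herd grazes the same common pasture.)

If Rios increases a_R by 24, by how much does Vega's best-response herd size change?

Expanding Vega's payoff: 276a_V − a_Ra_V − 2a_V².
∂π/∂a_V = 276 − a_R − 4a_V = 0, so a_V = 69 − 0.25a_R.
The reaction-function slope is −0.25, so a 24-unit rise in a_R moves a_V by −0.25 × 24 = −6. Vega's best response falls — the actions are strategic substitutes.

-6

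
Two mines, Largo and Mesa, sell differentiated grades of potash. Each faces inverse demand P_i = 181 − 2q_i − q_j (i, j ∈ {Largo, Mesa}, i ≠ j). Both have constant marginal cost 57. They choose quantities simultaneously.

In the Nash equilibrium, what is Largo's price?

Mine Largo's profit: π = q_{Largo}(181 − 2q_{Largo} − q_{Mesa}) − 57q_{Largo}.
∂π/∂q_{Largo} = 124 − 4q_{Largo} − q_{Mesa} = 0 ⇒ q_{Largo} = 31 − 0.25q_{Mesa}.
The game is symmetric, so in equilibrium q_{Mesa} = q_{Largo}: the reaction function gives 1.25q_{Largo} = 31, hence q_{Largo} = 24.8.
P_{Largo} = 181 − 2·24.8 − 24.8 = 106.6.

106.6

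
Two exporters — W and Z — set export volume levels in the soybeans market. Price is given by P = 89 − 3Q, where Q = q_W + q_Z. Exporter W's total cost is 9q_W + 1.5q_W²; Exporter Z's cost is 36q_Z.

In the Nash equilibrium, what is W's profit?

228.98

Exporter W's profit: π = q_W(89 − 3(q_W + q_Z)) − 9q_W − 1.5q_W².
∂π/∂q_W = 80 − 9q_W − 3q_Z = 0, so q_W = 80/9 − (1/3)q_Z.
For Z: ∂π/∂q_Z = 53 − 6q_Z − 3q_W = 0 ⇒ q_Z = 53/6 − 0.5q_W.
Solving the two reaction functions simultaneously: (1 − (−1/3)(−0.5))q_W = 80/9 − (1/3)·(53/6), so (5/6)q_W = 107/18 and q_W = 107/15.
Then q_Z = 53/6 − 0.5·(107/15) = 79/15.
Price P = 89 − 3·12.4 = 51.8.
W's profit: (51.8 − 9)·(107/15) − 1.5(107/15)² = 228.98.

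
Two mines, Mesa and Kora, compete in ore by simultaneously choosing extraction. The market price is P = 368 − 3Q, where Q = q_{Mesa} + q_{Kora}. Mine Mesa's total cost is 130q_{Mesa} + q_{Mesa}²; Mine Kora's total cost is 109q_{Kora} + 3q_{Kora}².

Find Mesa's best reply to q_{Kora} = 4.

Mine Mesa's profit: π = q_{Mesa}(368 − 3(q_{Mesa} + q_{Kora})) − 130q_{Mesa} − q_{Mesa}².
∂π/∂q_{Mesa} = 238 − 8q_{Mesa} − 3q_{Kora} = 0, so q_{Mesa} = 29.75 − 0.375q_{Kora}.
At q_{Kora} = 4: q_{Mesa} = 29.75 − 0.375·4 = 28.25.

28.25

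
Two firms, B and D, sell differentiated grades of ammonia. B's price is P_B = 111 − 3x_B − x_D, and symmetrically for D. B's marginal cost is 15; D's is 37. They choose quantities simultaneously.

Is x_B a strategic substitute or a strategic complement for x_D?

Firm B's profit: π = x_B(111 − 3x_B − x_D) − 15x_B.
∂π/∂x_B = 96 − 6x_B − x_D = 0 ⇒ x_B = 16 − (1/6)x_D.
The best-response slope dx_B/dx_D = −1/6 < 0: the reaction function is downward-sloping, so the choices are strategic substitutes.

strategic substitutes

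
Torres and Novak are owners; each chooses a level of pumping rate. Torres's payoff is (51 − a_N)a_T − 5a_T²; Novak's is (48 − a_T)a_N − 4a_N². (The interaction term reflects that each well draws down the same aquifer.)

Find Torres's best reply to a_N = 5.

4.6

Expanding Torres's payoff: 51a_T − a_Na_T − 5a_T².
∂π/∂a_T = 51 − a_N − 10a_T = 0, so a_T = 5.1 − 0.1a_N.
At a_N = 5: a_T = 5.1 − 0.1·5 = 4.6.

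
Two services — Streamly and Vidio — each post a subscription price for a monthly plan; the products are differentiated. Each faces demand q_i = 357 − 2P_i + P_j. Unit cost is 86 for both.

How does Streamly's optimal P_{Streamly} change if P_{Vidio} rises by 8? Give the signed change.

2

Streamly's profit: π = (P_{Streamly} − 86)(357 − 2P_{Streamly} + P_{Vidio}).
∂π/∂P_{Streamly} = 529 − 4P_{Streamly} + P_{Vidio} = 0 ⇒ P_{Streamly} = 132.25 + 0.25P_{Vidio}.
The reaction-function slope is 0.25, so an 8-unit rise in P_{Vidio} moves P_{Streamly} by 0.25 × 8 = 2. Streamly's best response rises — the actions are strategic complements.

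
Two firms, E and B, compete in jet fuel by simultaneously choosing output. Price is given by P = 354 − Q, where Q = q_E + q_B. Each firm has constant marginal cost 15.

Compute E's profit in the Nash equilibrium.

Firm E's profit: π = q_E(354 − (q_E + q_B)) − 15q_E.
∂π/∂q_E = 339 − 2q_E − q_B = 0, so q_E = 169.5 − 0.5q_B.
The game is symmetric, so in equilibrium q_B = q_E: the reaction function gives 1.5q_E = 169.5, hence q_E = 113.
Price P = 354 − 226 = 128.
E's profit: (128 − 15)·113 = 12769.

12769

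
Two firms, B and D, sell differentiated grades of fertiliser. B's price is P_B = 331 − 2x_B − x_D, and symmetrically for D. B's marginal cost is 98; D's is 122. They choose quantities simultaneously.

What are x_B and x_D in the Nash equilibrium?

Firm B's profit: π = x_B(331 − 2x_B − x_D) − 98x_B.
∂π/∂x_B = 233 − 4x_B − x_D = 0 ⇒ x_B = 58.25 − 0.25x_D.
Similarly x_D = 52.25 − 0.25x_B.
Plugging x_D into B's best response: x_B = 58.25 − 0.25(52.25 − 0.25x_B) ⇒ 0.9375x_B = 45.1875, so x_B = 48.2.
Then x_D = 52.25 − 0.25·48.2 = 40.2.

48.2, 40.2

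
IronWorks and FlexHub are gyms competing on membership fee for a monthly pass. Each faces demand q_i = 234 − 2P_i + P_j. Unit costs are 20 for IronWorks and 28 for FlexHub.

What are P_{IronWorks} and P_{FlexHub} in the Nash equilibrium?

92.4, 95.6

IronWorks's profit: π = (P_{IronWorks} − 20)(234 − 2P_{IronWorks} + P_{FlexHub}).
∂π/∂P_{IronWorks} = 274 − 4P_{IronWorks} + P_{FlexHub} = 0 ⇒ P_{IronWorks} = 68.5 + 0.25P_{FlexHub}.
Similarly P_{FlexHub} = 72.5 + 0.25P_{IronWorks}.
Plugging P_{FlexHub} into IronWorks's best response: P_{IronWorks} = 68.5 + 0.25(72.5 + 0.25P_{IronWorks}) ⇒ 0.9375P_{IronWorks} = 86.625, so P_{IronWorks} = 92.4.
Then P_{FlexHub} = 72.5 + 0.25·92.4 = 95.6.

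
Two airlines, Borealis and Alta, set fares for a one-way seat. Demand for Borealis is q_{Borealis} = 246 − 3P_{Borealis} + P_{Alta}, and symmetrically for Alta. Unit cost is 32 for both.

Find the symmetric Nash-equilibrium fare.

68.4

Borealis's profit: π = (P_{Borealis} − 32)(246 − 3P_{Borealis} + P_{Alta}).
∂π/∂P_{Borealis} = 342 − 6P_{Borealis} + P_{Alta} = 0 ⇒ P_{Borealis} = 57 + (1/6)P_{Alta}.
By symmetry P_{Alta} = P_{Borealis}; substituting into the reaction function, (5/6)P_{Borealis} = 57 and P_{Borealis} = 68.4.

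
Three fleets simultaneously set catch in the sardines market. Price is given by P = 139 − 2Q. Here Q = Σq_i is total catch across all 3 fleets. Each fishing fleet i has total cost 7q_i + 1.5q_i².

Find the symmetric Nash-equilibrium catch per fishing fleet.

12

A representative fishing fleet's profit is π_i = q_i(139 − 2Q) − 7q_i − 1.5q_i², with Q = q_i + Σ_{j≠i} q_j.
First-order condition: 132 − 7q_i − 2Σ_{j≠i} q_j = 0.
With identical fishing fleets, set every q_j = q: then 132 − 7q − 4q = 0, i.e. q = 132/11 = 12.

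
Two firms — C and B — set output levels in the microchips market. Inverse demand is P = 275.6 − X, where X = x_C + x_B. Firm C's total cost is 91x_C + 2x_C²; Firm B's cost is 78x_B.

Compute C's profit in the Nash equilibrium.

730.08

Firm C's profit: π = x_C(275.6 − (x_C + x_B)) − 91x_C − 2x_C².
∂π/∂x_C = 184.6 − 6x_C − x_B = 0, so x_C = 923/30 − (1/6)x_B.
For B: ∂π/∂x_B = 197.6 − 2x_B − x_C = 0 ⇒ x_B = 98.8 − 0.5x_C.
Plugging x_B into C's best response: x_C = 923/30 − (1/6)(98.8 − 0.5x_C) ⇒ (11/12)x_C = 14.3, so x_C = 15.6.
Then x_B = 98.8 − 0.5·15.6 = 91.
Price P = 275.6 − 106.6 = 169.
C's profit: (169 − 91)·15.6 − 2(15.6)² = 730.08.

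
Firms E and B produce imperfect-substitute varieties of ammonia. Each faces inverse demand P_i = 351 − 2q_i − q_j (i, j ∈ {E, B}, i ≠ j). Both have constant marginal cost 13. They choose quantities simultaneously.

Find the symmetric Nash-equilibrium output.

67.6

Firm E's profit: π = q_E(351 − 2q_E − q_B) − 13q_E.
∂π/∂q_E = 338 − 4q_E − q_B = 0 ⇒ q_E = 84.5 − 0.25q_B.
Setting q_E = q_B in the reaction function: q_E = 84.5 − 0.25q_E, so q_E = 84.5 / 1.25 = 67.6.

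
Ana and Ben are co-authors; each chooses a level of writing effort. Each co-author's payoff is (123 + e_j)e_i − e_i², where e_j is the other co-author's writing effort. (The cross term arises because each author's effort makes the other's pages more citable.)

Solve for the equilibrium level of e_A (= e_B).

Ana's payoff is (123 + e_B)e_A − e_A².
∂π/∂e_A = 123 + e_B − 2e_A = 0, so e_A = 61.5 + 0.5e_B.
By symmetry e_B = e_A; substituting into the reaction function, 0.5e_A = 61.5 and e_A = 123.

123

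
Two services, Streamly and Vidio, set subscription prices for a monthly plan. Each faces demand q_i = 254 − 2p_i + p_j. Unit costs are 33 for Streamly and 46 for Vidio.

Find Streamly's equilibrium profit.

11370.32

Streamly's profit: π = (p_{Streamly} − 33)(254 − 2p_{Streamly} + p_{Vidio}).
∂π/∂p_{Streamly} = 320 − 4p_{Streamly} + p_{Vidio} = 0 ⇒ p_{Streamly} = 80 + 0.25p_{Vidio}.
Similarly p_{Vidio} = 86.5 + 0.25p_{Streamly}.
Substituting the second reaction function into the first: p_{Streamly} = 80 + 0.25(86.5 + 0.25p_{Streamly}), which gives 0.9375p_{Streamly} = 101.625 ⇒ p_{Streamly} = 108.4.
Then p_{Vidio} = 86.5 + 0.25·108.4 = 113.6.
q_{Streamly} = 254 − 2·108.4 + 113.6 = 150.8.
Profit = (108.4 − 33)·150.8 = 11370.32.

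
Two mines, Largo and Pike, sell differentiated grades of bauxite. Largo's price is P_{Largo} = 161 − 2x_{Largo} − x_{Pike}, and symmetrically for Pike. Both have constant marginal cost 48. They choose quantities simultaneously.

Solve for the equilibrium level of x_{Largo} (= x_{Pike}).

Mine Largo's profit: π = x_{Largo}(161 − 2x_{Largo} − x_{Pike}) − 48x_{Largo}.
∂π/∂x_{Largo} = 113 − 4x_{Largo} − x_{Pike} = 0 ⇒ x_{Largo} = 28.25 − 0.25x_{Pike}.
The game is symmetric, so in equilibrium x_{Pike} = x_{Largo}: the reaction function gives 1.25x_{Largo} = 28.25, hence x_{Largo} = 22.6.

22.6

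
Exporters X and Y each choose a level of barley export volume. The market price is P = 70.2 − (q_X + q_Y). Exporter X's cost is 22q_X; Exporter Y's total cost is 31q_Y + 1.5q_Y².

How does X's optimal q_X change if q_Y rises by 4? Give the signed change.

-2

Exporter X's profit: π = q_X(70.2 − (q_X + q_Y)) − 22q_X.
∂π/∂q_X = 48.2 − 2q_X − q_Y = 0, so q_X = 24.1 − 0.5q_Y.
The reaction-function slope is −0.5, so a 4-unit rise in q_Y moves q_X by −0.5 × 4 = −2. X's best response falls — the actions are strategic substitutes.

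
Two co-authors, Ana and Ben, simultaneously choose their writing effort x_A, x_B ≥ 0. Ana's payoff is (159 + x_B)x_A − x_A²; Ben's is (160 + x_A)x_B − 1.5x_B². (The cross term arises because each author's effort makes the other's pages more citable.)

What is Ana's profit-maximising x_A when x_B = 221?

190

Expanding Ana's payoff: 159x_A + x_Bx_A − x_A².
∂π/∂x_A = 159 + x_B − 2x_A = 0, so x_A = 79.5 + 0.5x_B.
At x_B = 221: x_A = 79.5 + 0.5·221 = 190.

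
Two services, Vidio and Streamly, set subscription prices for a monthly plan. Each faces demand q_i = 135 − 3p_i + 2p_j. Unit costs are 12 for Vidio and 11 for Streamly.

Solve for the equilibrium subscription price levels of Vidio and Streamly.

Vidio's profit: π = (p_{Vidio} − 12)(135 − 3p_{Vidio} + 2p_{Streamly}).
∂π/∂p_{Vidio} = 171 − 6p_{Vidio} + 2p_{Streamly} = 0 ⇒ p_{Vidio} = 28.5 + (1/3)p_{Streamly}.
Similarly p_{Streamly} = 28 + (1/3)p_{Vidio}.
Plugging p_{Streamly} into Vidio's best response: p_{Vidio} = 28.5 + (1/3)(28 + (1/3)p_{Vidio}) ⇒ (8/9)p_{Vidio} = 227/6, so p_{Vidio} = 42.5625.
Then p_{Streamly} = 28 + (1/3)·42.5625 = 42.1875.

42.5625, 42.1875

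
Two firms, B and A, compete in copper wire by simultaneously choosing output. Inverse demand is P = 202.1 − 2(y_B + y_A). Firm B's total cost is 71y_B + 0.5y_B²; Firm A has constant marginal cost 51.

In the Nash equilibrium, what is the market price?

Firm B's profit: π = y_B(202.1 − 2(y_B + y_A)) − 71y_B − 0.5y_B².
∂π/∂y_B = 131.1 − 5y_B − 2y_A = 0, so y_B = 26.22 − 0.4y_A.
For A: ∂π/∂y_A = 151.1 − 4y_A − 2y_B = 0 ⇒ y_A = 37.775 − 0.5y_B.
Substituting the second reaction function into the first: y_B = 26.22 − 0.4(37.775 − 0.5y_B), which gives 0.8y_B = 11.11 ⇒ y_B = 13.8875.
Then y_A = 37.775 − 0.5·13.8875 = 4933/160.
Equilibrium price: P = 202.1 − 2·(1431/32) = 112.6625.

112.6625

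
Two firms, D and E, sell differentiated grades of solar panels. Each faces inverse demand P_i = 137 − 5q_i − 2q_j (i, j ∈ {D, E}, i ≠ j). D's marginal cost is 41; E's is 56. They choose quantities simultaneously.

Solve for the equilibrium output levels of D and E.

Firm D's profit: π = q_D(137 − 5q_D − 2q_E) − 41q_D.
∂π/∂q_D = 96 − 10q_D − 2q_E = 0 ⇒ q_D = 9.6 − 0.2q_E.
Similarly q_E = 8.1 − 0.2q_D.
Substituting the second reaction function into the first: q_D = 9.6 − 0.2(8.1 − 0.2q_D), which gives 0.96q_D = 7.98 ⇒ q_D = 8.3125.
Then q_E = 8.1 − 0.2·8.3125 = 6.4375.

8.3125, 6.4375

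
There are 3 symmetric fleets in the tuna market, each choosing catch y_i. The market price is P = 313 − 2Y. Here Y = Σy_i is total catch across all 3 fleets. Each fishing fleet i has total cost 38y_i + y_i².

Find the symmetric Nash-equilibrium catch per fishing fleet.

A representative fishing fleet's profit is π_i = y_i(313 − 2Y) − 38y_i − y_i², with Y = y_i + Σ_{j≠i} y_j.
First-order condition: 275 − 6y_i − 2Σ_{j≠i} y_j = 0.
Imposing symmetry (y_j = y for all j) turns Σ_{j≠i} y_j into 2y, so 275 = 10y and y = 27.5.

27.5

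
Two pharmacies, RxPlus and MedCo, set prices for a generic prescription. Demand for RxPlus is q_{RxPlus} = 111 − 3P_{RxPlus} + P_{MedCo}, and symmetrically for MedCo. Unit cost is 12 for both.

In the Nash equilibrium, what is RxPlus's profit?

RxPlus's profit: π = (P_{RxPlus} − 12)(111 − 3P_{RxPlus} + P_{MedCo}).
∂π/∂P_{RxPlus} = 147 − 6P_{RxPlus} + P_{MedCo} = 0 ⇒ P_{RxPlus} = 24.5 + (1/6)P_{MedCo}.
Setting P_{RxPlus} = P_{MedCo} in the reaction function: P_{RxPlus} = 24.5 + (1/6)P_{RxPlus}, so P_{RxPlus} = 24.5 / (5/6) = 29.4.
q_{RxPlus} = 111 − 3·29.4 + 29.4 = 52.2.
Profit = (29.4 − 12)·52.2 = 908.28.

908.28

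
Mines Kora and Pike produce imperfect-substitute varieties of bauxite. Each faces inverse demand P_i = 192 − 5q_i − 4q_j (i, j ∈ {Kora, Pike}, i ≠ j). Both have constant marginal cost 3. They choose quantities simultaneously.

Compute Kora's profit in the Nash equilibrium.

Mine Kora's profit: π = q_{Kora}(192 − 5q_{Kora} − 4q_{Pike}) − 3q_{Kora}.
∂π/∂q_{Kora} = 189 − 10q_{Kora} − 4q_{Pike} = 0 ⇒ q_{Kora} = 18.9 − 0.4q_{Pike}.
Setting q_{Kora} = q_{Pike} in the reaction function: q_{Kora} = 18.9 − 0.4q_{Kora}, so q_{Kora} = 18.9 / 1.4 = 13.5.
P_{Kora} = 192 − 5·13.5 − 4·13.5 = 70.5.
Profit = (70.5 − 3)·13.5 = 911.25.

911.25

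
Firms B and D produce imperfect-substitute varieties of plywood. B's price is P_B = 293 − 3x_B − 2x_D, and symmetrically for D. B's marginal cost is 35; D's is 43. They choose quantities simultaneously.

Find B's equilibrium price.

Firm B's profit: π = x_B(293 − 3x_B − 2x_D) − 35x_B.
∂π/∂x_B = 258 − 6x_B − 2x_D = 0 ⇒ x_B = 43 − (1/3)x_D.
Similarly x_D = 125/3 − (1/3)x_B.
Plugging x_D into B's best response: x_B = 43 − (1/3)(125/3 − (1/3)x_B) ⇒ (8/9)x_B = 262/9, so x_B = 32.75.
Then x_D = 125/3 − (1/3)·32.75 = 30.75.
P_B = 293 − 3·32.75 − 2·30.75 = 133.25.

133.25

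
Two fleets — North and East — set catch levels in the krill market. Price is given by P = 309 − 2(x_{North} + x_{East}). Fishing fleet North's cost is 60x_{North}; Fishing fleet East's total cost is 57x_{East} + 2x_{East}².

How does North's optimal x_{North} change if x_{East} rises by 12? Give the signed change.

Fishing fleet North's profit: π = x_{North}(309 − 2(x_{North} + x_{East})) − 60x_{North}.
∂π/∂x_{North} = 249 − 4x_{North} − 2x_{East} = 0, so x_{North} = 62.25 − 0.5x_{East}.
The reaction-function slope is −0.5, so a 12-unit rise in x_{East} moves x_{North} by −0.5 × 12 = −6. North's best response falls — the actions are strategic substitutes.

-6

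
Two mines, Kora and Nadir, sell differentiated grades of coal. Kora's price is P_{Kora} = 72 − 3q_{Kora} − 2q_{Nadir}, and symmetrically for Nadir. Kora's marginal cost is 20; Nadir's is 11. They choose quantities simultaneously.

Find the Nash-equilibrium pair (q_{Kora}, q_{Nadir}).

Mine Kora's profit: π = q_{Kora}(72 − 3q_{Kora} − 2q_{Nadir}) − 20q_{Kora}.
∂π/∂q_{Kora} = 52 − 6q_{Kora} − 2q_{Nadir} = 0 ⇒ q_{Kora} = 26/3 − (1/3)q_{Nadir}.
Similarly q_{Nadir} = 61/6 − (1/3)q_{Kora}.
Solving the two reaction functions simultaneously: (1 − (−1/3)(−1/3))q_{Kora} = 26/3 − (1/3)·(61/6), so (8/9)q_{Kora} = 95/18 and q_{Kora} = 5.9375.
Then q_{Nadir} = 61/6 − (1/3)·5.9375 = 8.1875.

5.9375, 8.1875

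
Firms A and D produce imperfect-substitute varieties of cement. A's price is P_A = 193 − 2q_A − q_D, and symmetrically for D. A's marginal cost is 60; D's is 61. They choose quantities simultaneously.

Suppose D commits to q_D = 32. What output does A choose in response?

25.25

Firm A's profit: π = q_A(193 − 2q_A − q_D) − 60q_A.
∂π/∂q_A = 133 − 4q_A − q_D = 0 ⇒ q_A = 33.25 − 0.25q_D.
At q_D = 32: q_A = 33.25 − 0.25·32 = 25.25.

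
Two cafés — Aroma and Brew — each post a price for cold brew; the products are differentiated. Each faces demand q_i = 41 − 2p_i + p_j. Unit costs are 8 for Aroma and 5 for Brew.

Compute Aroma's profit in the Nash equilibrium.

Aroma's profit: π = (p_{Aroma} − 8)(41 − 2p_{Aroma} + p_{Brew}).
∂π/∂p_{Aroma} = 57 − 4p_{Aroma} + p_{Brew} = 0 ⇒ p_{Aroma} = 14.25 + 0.25p_{Brew}.
Similarly p_{Brew} = 12.75 + 0.25p_{Aroma}.
Substituting the second reaction function into the first: p_{Aroma} = 14.25 + 0.25(12.75 + 0.25p_{Aroma}), which gives 0.9375p_{Aroma} = 17.4375 ⇒ p_{Aroma} = 18.6.
Then p_{Brew} = 12.75 + 0.25·18.6 = 17.4.
q_{Aroma} = 41 − 2·18.6 + 17.4 = 21.2.
Profit = (18.6 − 8)·21.2 = 224.72.

224.72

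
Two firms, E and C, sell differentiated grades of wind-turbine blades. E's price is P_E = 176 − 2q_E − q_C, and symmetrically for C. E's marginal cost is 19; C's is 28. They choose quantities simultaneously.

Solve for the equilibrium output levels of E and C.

Firm E's profit: π = q_E(176 − 2q_E − q_C) − 19q_E.
∂π/∂q_E = 157 − 4q_E − q_C = 0 ⇒ q_E = 39.25 − 0.25q_C.
Similarly q_C = 37 − 0.25q_E.
Solving the two reaction functions simultaneously: (1 − (−0.25)(−0.25))q_E = 39.25 − 0.25·37, so 0.9375q_E = 30 and q_E = 32.
Then q_C = 37 − 0.25·32 = 29.

32, 29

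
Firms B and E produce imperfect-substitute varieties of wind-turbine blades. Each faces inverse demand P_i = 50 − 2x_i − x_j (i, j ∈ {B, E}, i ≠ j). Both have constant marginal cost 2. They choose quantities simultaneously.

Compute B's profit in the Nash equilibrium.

184.32

Firm B's profit: π = x_B(50 − 2x_B − x_E) − 2x_B.
∂π/∂x_B = 48 − 4x_B − x_E = 0 ⇒ x_B = 12 − 0.25x_E.
By symmetry x_E = x_B; substituting into the reaction function, 1.25x_B = 12 and x_B = 9.6.
P_B = 50 − 2·9.6 − 9.6 = 21.2.
Profit = (21.2 − 2)·9.6 = 184.32.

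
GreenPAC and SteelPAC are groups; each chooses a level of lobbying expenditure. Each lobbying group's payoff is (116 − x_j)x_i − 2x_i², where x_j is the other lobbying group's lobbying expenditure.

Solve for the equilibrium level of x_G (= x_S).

23.2

GreenPAC's payoff is (116 − x_S)x_G − 2x_G².
∂π/∂x_G = 116 − x_S − 4x_G = 0, so x_G = 29 − 0.25x_S.
Setting x_G = x_S in the reaction function: x_G = 29 − 0.25x_G, so x_G = 29 / 1.25 = 23.2.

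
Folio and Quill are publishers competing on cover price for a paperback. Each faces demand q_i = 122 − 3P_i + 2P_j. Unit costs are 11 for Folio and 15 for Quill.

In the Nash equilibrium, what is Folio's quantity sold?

85.5

Folio's profit: π = (P_{Folio} − 11)(122 − 3P_{Folio} + 2P_{Quill}).
∂π/∂P_{Folio} = 155 − 6P_{Folio} + 2P_{Quill} = 0 ⇒ P_{Folio} = 155/6 + (1/3)P_{Quill}.
Similarly P_{Quill} = 167/6 + (1/3)P_{Folio}.
Solving the two reaction functions simultaneously: (1 − (1/3)(1/3))P_{Folio} = 155/6 + (1/3)·(167/6), so (8/9)P_{Folio} = 316/9 and P_{Folio} = 39.5.
Then P_{Quill} = 167/6 + (1/3)·39.5 = 41.
q_{Folio} = 122 − 3·39.5 + 2·41 = 85.5.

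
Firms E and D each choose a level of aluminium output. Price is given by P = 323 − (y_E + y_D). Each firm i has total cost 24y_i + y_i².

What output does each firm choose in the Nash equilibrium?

59.8

Firm E's profit: π = y_E(323 − (y_E + y_D)) − 24y_E − y_E².
∂π/∂y_E = 299 − 4y_E − y_D = 0, so y_E = 74.75 − 0.25y_D.
The game is symmetric, so in equilibrium y_D = y_E: the reaction function gives 1.25y_E = 74.75, hence y_E = 59.8.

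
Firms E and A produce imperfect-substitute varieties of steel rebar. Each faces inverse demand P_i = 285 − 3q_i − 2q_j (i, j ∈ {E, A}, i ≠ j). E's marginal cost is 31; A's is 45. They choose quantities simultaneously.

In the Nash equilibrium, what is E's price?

128.875

Firm E's profit: π = q_E(285 − 3q_E − 2q_A) − 31q_E.
∂π/∂q_E = 254 − 6q_E − 2q_A = 0 ⇒ q_E = 127/3 − (1/3)q_A.
Similarly q_A = 40 − (1/3)q_E.
Solving the two reaction functions simultaneously: (1 − (−1/3)(−1/3))q_E = 127/3 − (1/3)·40, so (8/9)q_E = 29 and q_E = 32.625.
Then q_A = 40 − (1/3)·32.625 = 29.125.
P_E = 285 − 3·32.625 − 2·29.125 = 128.875.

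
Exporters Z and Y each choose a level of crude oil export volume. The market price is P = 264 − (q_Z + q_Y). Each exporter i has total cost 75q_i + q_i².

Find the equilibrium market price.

188.4

Exporter Z's profit: π = q_Z(264 − (q_Z + q_Y)) − 75q_Z − q_Z².
∂π/∂q_Z = 189 − 4q_Z − q_Y = 0, so q_Z = 47.25 − 0.25q_Y.
The game is symmetric, so in equilibrium q_Y = q_Z: the reaction function gives 1.25q_Z = 47.25, hence q_Z = 37.8.
Equilibrium price: P = 264 − 75.6 = 188.4.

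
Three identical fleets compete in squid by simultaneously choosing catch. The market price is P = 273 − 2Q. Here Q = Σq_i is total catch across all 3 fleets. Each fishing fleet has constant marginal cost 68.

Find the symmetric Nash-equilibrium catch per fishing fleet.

25.625

A representative fishing fleet's profit is π_i = q_i(273 − 2Q) − 68q_i, with Q = q_i + Σ_{j≠i} q_j.
First-order condition: 205 − 4q_i − 2Σ_{j≠i} q_j = 0.
With identical fishing fleets, set every q_j = q: then 205 − 4q − 4q = 0, i.e. q = 205/8 = 25.625.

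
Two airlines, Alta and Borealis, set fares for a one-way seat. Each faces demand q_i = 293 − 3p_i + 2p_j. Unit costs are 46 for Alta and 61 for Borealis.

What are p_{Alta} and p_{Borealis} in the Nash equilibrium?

Alta's profit: π = (p_{Alta} − 46)(293 − 3p_{Alta} + 2p_{Borealis}).
∂π/∂p_{Alta} = 431 − 6p_{Alta} + 2p_{Borealis} = 0 ⇒ p_{Alta} = 431/6 + (1/3)p_{Borealis}.
Similarly p_{Borealis} = 238/3 + (1/3)p_{Alta}.
Solving the two reaction functions simultaneously: (1 − (1/3)(1/3))p_{Alta} = 431/6 + (1/3)·(238/3), so (8/9)p_{Alta} = 1769/18 and p_{Alta} = 110.5625.
Then p_{Borealis} = 238/3 + (1/3)·110.5625 = 116.1875.

110.5625, 116.1875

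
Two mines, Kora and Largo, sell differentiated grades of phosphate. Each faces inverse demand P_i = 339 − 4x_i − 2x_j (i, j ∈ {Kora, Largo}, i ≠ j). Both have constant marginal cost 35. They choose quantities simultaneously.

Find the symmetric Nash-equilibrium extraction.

Mine Kora's profit: π = x_{Kora}(339 − 4x_{Kora} − 2x_{Largo}) − 35x_{Kora}.
∂π/∂x_{Kora} = 304 − 8x_{Kora} − 2x_{Largo} = 0 ⇒ x_{Kora} = 38 − 0.25x_{Largo}.
By symmetry x_{Largo} = x_{Kora}; substituting into the reaction function, 1.25x_{Kora} = 38 and x_{Kora} = 30.4.

30.4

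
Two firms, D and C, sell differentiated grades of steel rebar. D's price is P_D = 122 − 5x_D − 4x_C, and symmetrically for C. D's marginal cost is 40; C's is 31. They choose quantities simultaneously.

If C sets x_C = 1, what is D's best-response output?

7.8

Firm D's profit: π = x_D(122 − 5x_D − 4x_C) − 40x_D.
∂π/∂x_D = 82 − 10x_D − 4x_C = 0 ⇒ x_D = 8.2 − 0.4x_C.
At x_C = 1: x_D = 8.2 − 0.4·1 = 7.8.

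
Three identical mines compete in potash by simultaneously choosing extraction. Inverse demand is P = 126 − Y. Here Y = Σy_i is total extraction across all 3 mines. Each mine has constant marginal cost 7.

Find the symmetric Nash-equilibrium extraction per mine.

29.75

A representative mine's profit is π_i = y_i(126 − Y) − 7y_i, with Y = y_i + Σ_{j≠i} y_j.
First-order condition: 119 − 2y_i − Σ_{j≠i} y_j = 0.
With identical mines, set every y_j = y: then 119 − 2y − 2y = 0, i.e. y = 119/4 = 29.75.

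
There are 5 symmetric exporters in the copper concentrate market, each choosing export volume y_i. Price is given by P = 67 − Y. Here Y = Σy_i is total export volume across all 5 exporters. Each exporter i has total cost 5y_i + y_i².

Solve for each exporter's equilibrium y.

7.75

A representative exporter's profit is π_i = y_i(67 − Y) − 5y_i − y_i², with Y = y_i + Σ_{j≠i} y_j.
First-order condition: 62 − 4y_i − Σ_{j≠i} y_j = 0.
In a symmetric equilibrium every exporter chooses the same y, so Σ_{j≠i} y_j = 4y. The condition becomes 62 − 8y = 0, giving y = 62/8 = 7.75.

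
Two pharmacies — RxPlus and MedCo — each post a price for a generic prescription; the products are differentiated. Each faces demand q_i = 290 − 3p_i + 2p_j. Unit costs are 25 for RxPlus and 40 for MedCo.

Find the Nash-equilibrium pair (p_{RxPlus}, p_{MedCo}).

RxPlus's profit: π = (p_{RxPlus} − 25)(290 − 3p_{RxPlus} + 2p_{MedCo}).
∂π/∂p_{RxPlus} = 365 − 6p_{RxPlus} + 2p_{MedCo} = 0 ⇒ p_{RxPlus} = 365/6 + (1/3)p_{MedCo}.
Similarly p_{MedCo} = 205/3 + (1/3)p_{RxPlus}.
Substituting the second reaction function into the first: p_{RxPlus} = 365/6 + (1/3)(205/3 + (1/3)p_{RxPlus}), which gives (8/9)p_{RxPlus} = 1505/18 ⇒ p_{RxPlus} = 94.0625.
Then p_{MedCo} = 205/3 + (1/3)·94.0625 = 99.6875.

94.0625, 99.6875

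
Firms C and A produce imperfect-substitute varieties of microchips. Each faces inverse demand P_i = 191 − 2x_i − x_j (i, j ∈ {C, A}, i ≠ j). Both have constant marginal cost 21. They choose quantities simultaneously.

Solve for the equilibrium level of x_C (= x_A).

Firm C's profit: π = x_C(191 − 2x_C − x_A) − 21x_C.
∂π/∂x_C = 170 − 4x_C − x_A = 0 ⇒ x_C = 42.5 − 0.25x_A.
Setting x_C = x_A in the reaction function: x_C = 42.5 − 0.25x_C, so x_C = 42.5 / 1.25 = 34.

34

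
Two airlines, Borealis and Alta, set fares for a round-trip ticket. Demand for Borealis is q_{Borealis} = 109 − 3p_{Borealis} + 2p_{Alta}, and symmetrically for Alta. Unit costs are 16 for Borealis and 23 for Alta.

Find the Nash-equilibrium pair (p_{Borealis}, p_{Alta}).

Borealis's profit: π = (p_{Borealis} − 16)(109 − 3p_{Borealis} + 2p_{Alta}).
∂π/∂p_{Borealis} = 157 − 6p_{Borealis} + 2p_{Alta} = 0 ⇒ p_{Borealis} = 157/6 + (1/3)p_{Alta}.
Similarly p_{Alta} = 89/3 + (1/3)p_{Borealis}.
Solving the two reaction functions simultaneously: (1 − (1/3)(1/3))p_{Borealis} = 157/6 + (1/3)·(89/3), so (8/9)p_{Borealis} = 649/18 and p_{Borealis} = 40.5625.
Then p_{Alta} = 89/3 + (1/3)·40.5625 = 43.1875.

40.5625, 43.1875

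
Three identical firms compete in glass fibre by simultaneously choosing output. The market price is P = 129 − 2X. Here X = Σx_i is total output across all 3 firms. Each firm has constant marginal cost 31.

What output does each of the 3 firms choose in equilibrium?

A representative firm's profit is π_i = x_i(129 − 2X) − 31x_i, with X = x_i + Σ_{j≠i} x_j.
First-order condition: 98 − 4x_i − 2Σ_{j≠i} x_j = 0.
Imposing symmetry (x_j = x for all j) turns Σ_{j≠i} x_j into 2x, so 98 = 8x and x = 12.25.

12.25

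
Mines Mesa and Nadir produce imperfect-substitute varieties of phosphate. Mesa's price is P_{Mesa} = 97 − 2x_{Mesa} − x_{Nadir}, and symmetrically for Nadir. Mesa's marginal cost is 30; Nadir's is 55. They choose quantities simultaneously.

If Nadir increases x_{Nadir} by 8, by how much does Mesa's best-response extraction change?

Mine Mesa's profit: π = x_{Mesa}(97 − 2x_{Mesa} − x_{Nadir}) − 30x_{Mesa}.
∂π/∂x_{Mesa} = 67 − 4x_{Mesa} − x_{Nadir} = 0 ⇒ x_{Mesa} = 16.75 − 0.25x_{Nadir}.
The reaction-function slope is −0.25, so an 8-unit rise in x_{Nadir} moves x_{Mesa} by −0.25 × 8 = −2. Mesa's best response falls — the actions are strategic substitutes.

-2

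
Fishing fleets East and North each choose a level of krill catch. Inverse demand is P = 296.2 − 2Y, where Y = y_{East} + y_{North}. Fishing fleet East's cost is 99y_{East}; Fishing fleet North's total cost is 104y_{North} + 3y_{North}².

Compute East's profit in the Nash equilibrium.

Fishing fleet East's profit: π = y_{East}(296.2 − 2(y_{East} + y_{North})) − 99y_{East}.
∂π/∂y_{East} = 197.2 − 4y_{East} − 2y_{North} = 0, so y_{East} = 49.3 − 0.5y_{North}.
For North: ∂π/∂y_{North} = 192.2 − 10y_{North} − 2y_{East} = 0 ⇒ y_{North} = 19.22 − 0.2y_{East}.
Plugging y_{North} into East's best response: y_{East} = 49.3 − 0.5(19.22 − 0.2y_{East}) ⇒ 0.9y_{East} = 39.69, so y_{East} = 44.1.
Then y_{North} = 19.22 − 0.2·44.1 = 10.4.
Price P = 296.2 − 2·54.5 = 187.2.
East's profit: (187.2 − 99)·44.1 = 3889.62.

3889.62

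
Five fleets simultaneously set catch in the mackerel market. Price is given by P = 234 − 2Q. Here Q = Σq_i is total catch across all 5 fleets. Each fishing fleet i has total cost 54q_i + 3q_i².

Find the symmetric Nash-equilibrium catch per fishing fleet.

10

A representative fishing fleet's profit is π_i = q_i(234 − 2Q) − 54q_i − 3q_i², with Q = q_i + Σ_{j≠i} q_j.
First-order condition: 180 − 10q_i − 2Σ_{j≠i} q_j = 0.
In a symmetric equilibrium every fishing fleet chooses the same q, so Σ_{j≠i} q_j = 4q. The condition becomes 180 − 18q = 0, giving q = 180/18 = 10.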